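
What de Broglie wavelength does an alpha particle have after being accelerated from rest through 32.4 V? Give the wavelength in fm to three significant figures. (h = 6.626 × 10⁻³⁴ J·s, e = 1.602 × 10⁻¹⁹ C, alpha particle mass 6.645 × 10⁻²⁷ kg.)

λ = 1780 fm

KE = 2eV = 2 × 1.602 × 10⁻¹⁹ × 32.40 = 1.038 × 10⁻¹⁷ J.
p = √(2mKE) = √(2 × 6.645 × 10⁻²⁷ × 1.038 × 10⁻¹⁷) = 3.714 × 10⁻²² kg·m/s.
λ = h/p = 6.626 × 10⁻³⁴ / 3.714 × 10⁻²² = 1.78 × 10⁻¹² m = 1780 fm.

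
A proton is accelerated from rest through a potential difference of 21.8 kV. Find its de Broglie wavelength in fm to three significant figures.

KE = eV = 1.602 × 10⁻¹⁹ × 2.180 × 10⁴ = 3.492 × 10⁻¹⁵ J.
p = √(2mKE) = √(2 × 1.673 × 10⁻²⁷ × 3.492 × 10⁻¹⁵) = 3.418 × 10⁻²¹ kg·m/s.
λ = h/p = 6.626 × 10⁻³⁴ / 3.418 × 10⁻²¹ = 1.94 × 10⁻¹³ m = 194 fm.

λ = 194 fm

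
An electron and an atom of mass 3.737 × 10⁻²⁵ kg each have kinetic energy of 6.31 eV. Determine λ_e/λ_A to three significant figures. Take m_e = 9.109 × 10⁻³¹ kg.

λ_e/λ_A = 641

At fixed KE, p = √(2mKE) so λ = h/p ∝ 1/√m.
λ_e/λ_A = √(m_A/m_e) = √(3.737 × 10⁻²⁵/9.109 × 10⁻³¹) = √(4.103 × 10⁵) = 641.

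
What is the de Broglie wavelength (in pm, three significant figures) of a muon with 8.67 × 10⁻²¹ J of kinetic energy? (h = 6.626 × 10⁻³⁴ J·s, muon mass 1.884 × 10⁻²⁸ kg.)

p = √(2mKE) = √(2 × 1.884 × 10⁻²⁸ × 8.670 × 10⁻²¹) = 1.807 × 10⁻²⁴ kg·m/s.
λ = h/p = 6.626 × 10⁻³⁴ / 1.807 × 10⁻²⁴ = 3.67 × 10⁻¹⁰ m = 367 pm.

λ = 367 pm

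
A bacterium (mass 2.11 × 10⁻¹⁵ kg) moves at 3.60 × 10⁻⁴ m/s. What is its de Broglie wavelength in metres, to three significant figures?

p = mv = 2.11 × 10⁻¹⁵ × 3.60 × 10⁻⁴ = 7.596 × 10⁻¹⁹ kg·m/s.
λ = h/p = 6.626 × 10⁻³⁴ / 7.596 × 10⁻¹⁹ = 8.72 × 10⁻¹⁶ m.

λ = 8.72 × 10⁻¹⁶ m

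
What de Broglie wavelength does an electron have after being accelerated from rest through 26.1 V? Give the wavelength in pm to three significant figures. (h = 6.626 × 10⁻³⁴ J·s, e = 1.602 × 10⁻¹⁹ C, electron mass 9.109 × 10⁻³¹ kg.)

λ = 240 pm

KE = eV = 1.602 × 10⁻¹⁹ × 26.10 = 4.181 × 10⁻¹⁸ J.
p = √(2mKE) = √(2 × 9.109 × 10⁻³¹ × 4.181 × 10⁻¹⁸) = 2.760 × 10⁻²⁴ kg·m/s.
λ = h/p = 6.626 × 10⁻³⁴ / 2.760 × 10⁻²⁴ = 2.40 × 10⁻¹⁰ m = 240 pm.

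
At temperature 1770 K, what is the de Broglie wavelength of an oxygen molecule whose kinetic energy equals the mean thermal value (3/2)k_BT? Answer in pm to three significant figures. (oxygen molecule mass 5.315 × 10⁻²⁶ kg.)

KE = (3/2)k_BT = 1.5 × 1.381 × 10⁻²³ × 1770 = 3.667 × 10⁻²⁰ J.
p = √(2mKE) = √(2 × 5.315 × 10⁻²⁶ × 3.667 × 10⁻²⁰) = 6.243 × 10⁻²³ kg·m/s.
λ = h/p = 1.06 × 10⁻¹¹ m = 10.6 pm.

λ = 10.6 pm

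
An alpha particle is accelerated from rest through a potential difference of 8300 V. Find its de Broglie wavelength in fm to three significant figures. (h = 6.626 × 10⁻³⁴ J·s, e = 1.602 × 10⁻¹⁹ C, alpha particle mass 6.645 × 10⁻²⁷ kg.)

KE = 2eV = 2 × 1.602 × 10⁻¹⁹ × 8300 = 2.659 × 10⁻¹⁵ J.
p = √(2mKE) = √(2 × 6.645 × 10⁻²⁷ × 2.659 × 10⁻¹⁵) = 5.945 × 10⁻²¹ kg·m/s.
λ = h/p = 6.626 × 10⁻³⁴ / 5.945 × 10⁻²¹ = 1.11 × 10⁻¹³ m = 111 fm.

λ = 111 fm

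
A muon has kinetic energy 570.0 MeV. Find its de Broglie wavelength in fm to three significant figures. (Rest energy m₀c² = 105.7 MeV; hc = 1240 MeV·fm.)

Total energy E = KE + m₀c² = 570.0 + 105.7 = 675.7 MeV.
(pc)² = E² − (m₀c²)² = (675.7)² − (105.7)² = 4.454 × 10⁵ MeV², so pc = 667.4 MeV.
λ = hc/(pc) = 1240 MeV·fm / 667.4 MeV = 1.86 fm.

λ = 1.86 fm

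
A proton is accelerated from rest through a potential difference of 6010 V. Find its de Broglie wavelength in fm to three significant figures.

λ = 369 fm

KE = eV = 1.602 × 10⁻¹⁹ × 6010 = 9.628 × 10⁻¹⁶ J.
p = √(2mKE) = √(2 × 1.673 × 10⁻²⁷ × 9.628 × 10⁻¹⁶) = 1.795 × 10⁻²¹ kg·m/s.
λ = h/p = 6.626 × 10⁻³⁴ / 1.795 × 10⁻²¹ = 3.69 × 10⁻¹³ m = 369 fm.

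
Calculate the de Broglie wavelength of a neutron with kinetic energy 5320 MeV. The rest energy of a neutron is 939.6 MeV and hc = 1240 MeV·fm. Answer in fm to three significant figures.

Total energy E = KE + m₀c² = 5320 + 939.6 = 6259.6 MeV.
(pc)² = E² − (m₀c²)² = (6259.6)² − (939.6)² = 3.830 × 10⁷ MeV², so pc = 6189 MeV.
λ = hc/(pc) = 1240 MeV·fm / 6189 MeV = 0.200 fm.

λ = 0.200 fm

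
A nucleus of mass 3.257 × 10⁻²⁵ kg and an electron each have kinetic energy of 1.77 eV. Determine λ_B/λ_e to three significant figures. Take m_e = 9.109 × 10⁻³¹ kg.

λ_B/λ_e = 1.67 × 10⁻³

At fixed KE, p = √(2mKE) so λ = h/p ∝ 1/√m.
λ_B/λ_e = √(m_e/m_B) = √(9.109 × 10⁻³¹/3.257 × 10⁻²⁵) = √(2.797 × 10⁻⁶) = 1.67 × 10⁻³.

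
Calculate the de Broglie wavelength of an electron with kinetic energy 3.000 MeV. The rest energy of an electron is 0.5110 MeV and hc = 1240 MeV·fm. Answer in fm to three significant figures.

Total energy E = KE + m₀c² = 3.000 + 0.5110 = 3.5110 MeV.
(pc)² = E² − (m₀c²)² = (3.5110)² − (0.5110)² = 12.07 MeV², so pc = 3.474 MeV.
λ = hc/(pc) = 1240 MeV·fm / 3.474 MeV = 357 fm.

λ = 357 fm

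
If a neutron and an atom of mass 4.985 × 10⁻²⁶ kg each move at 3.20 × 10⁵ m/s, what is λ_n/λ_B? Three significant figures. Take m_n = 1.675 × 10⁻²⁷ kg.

λ_n/λ_B = 29.8

At fixed v, p = mv so λ = h/(mv) ∝ 1/m.
λ_n/λ_B = m_B/m_n = 4.985 × 10⁻²⁶/1.675 × 10⁻²⁷ = 29.8.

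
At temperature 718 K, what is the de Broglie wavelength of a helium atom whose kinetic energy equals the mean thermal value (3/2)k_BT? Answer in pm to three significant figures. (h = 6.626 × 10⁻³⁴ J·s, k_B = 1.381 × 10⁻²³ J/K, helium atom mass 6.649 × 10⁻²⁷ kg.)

λ = 47.1 pm

KE = (3/2)k_BT = 1.5 × 1.381 × 10⁻²³ × 718 = 1.487 × 10⁻²⁰ J.
p = √(2mKE) = √(2 × 6.649 × 10⁻²⁷ × 1.487 × 10⁻²⁰) = 1.406 × 10⁻²³ kg·m/s.
λ = h/p = 4.71 × 10⁻¹¹ m = 47.1 pm.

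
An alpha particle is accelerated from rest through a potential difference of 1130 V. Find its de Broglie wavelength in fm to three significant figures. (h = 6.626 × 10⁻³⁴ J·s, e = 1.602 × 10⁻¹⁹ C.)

λ = 302 fm

KE = 2eV = 2 × 1.602 × 10⁻¹⁹ × 1130 = 3.621 × 10⁻¹⁶ J.
p = √(2mKE) = √(2 × 6.645 × 10⁻²⁷ × 3.621 × 10⁻¹⁶) = 2.194 × 10⁻²¹ kg·m/s.
λ = h/p = 6.626 × 10⁻³⁴ / 2.194 × 10⁻²¹ = 3.02 × 10⁻¹³ m = 302 fm.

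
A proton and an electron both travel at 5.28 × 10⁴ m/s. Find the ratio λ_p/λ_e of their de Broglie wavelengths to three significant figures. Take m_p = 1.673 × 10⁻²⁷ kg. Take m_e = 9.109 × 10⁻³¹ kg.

At fixed v, p = mv so λ = h/(mv) ∝ 1/m.
λ_p/λ_e = m_e/m_p = 9.109 × 10⁻³¹/1.673 × 10⁻²⁷ = 5.44 × 10⁻⁴.

λ_p/λ_e = 5.44 × 10⁻⁴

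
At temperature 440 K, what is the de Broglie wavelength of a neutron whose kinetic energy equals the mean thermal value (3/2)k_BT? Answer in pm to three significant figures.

KE = (3/2)k_BT = 1.5 × 1.381 × 10⁻²³ × 440 = 9.115 × 10⁻²¹ J.
p = √(2mKE) = √(2 × 1.675 × 10⁻²⁷ × 9.115 × 10⁻²¹) = 5.526 × 10⁻²⁴ kg·m/s.
λ = h/p = 1.20 × 10⁻¹⁰ m = 120 pm.

λ = 120 pm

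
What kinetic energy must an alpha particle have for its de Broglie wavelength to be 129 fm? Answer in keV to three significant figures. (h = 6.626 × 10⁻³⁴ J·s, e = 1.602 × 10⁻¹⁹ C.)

KE = 12.4 keV

p = h/λ = 6.626 × 10⁻³⁴ / 1.290 × 10⁻¹³ = 5.136 × 10⁻²¹ kg·m/s.
KE = p²/(2m) = (5.136 × 10⁻²¹)² / (2 × 6.645 × 10⁻²⁷) = 1.985 × 10⁻¹⁵ J = 12.4 keV.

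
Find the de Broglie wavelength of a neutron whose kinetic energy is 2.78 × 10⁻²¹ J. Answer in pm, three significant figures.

p = √(2mKE) = √(2 × 1.675 × 10⁻²⁷ × 2.780 × 10⁻²¹) = 3.052 × 10⁻²⁴ kg·m/s.
λ = h/p = 6.626 × 10⁻³⁴ / 3.052 × 10⁻²⁴ = 2.17 × 10⁻¹⁰ m = 217 pm.

λ = 217 pm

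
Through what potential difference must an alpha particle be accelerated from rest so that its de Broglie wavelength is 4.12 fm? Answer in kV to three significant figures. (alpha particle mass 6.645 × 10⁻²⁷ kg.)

V = 6070 kV

p = h/λ = 6.626 × 10⁻³⁴ / 4.120 × 10⁻¹⁵ = 1.608 × 10⁻¹⁹ kg·m/s.
KE = p²/(2m) = 1.946 × 10⁻¹² J.
V = KE/2e = 1.946 × 10⁻¹² / (2 × 1.602 × 10⁻¹⁹) = 6070 kV.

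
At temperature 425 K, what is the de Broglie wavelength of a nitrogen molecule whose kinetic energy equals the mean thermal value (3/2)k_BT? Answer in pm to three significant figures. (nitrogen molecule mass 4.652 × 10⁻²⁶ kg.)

KE = (3/2)k_BT = 1.5 × 1.381 × 10⁻²³ × 425 = 8.804 × 10⁻²¹ J.
p = √(2mKE) = √(2 × 4.652 × 10⁻²⁶ × 8.804 × 10⁻²¹) = 2.862 × 10⁻²³ kg·m/s.
λ = h/p = 2.32 × 10⁻¹¹ m = 23.2 pm.

λ = 23.2 pm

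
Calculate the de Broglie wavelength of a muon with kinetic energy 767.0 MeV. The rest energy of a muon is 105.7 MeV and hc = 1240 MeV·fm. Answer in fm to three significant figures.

Total energy E = KE + m₀c² = 767.0 + 105.7 = 872.7 MeV.
(pc)² = E² − (m₀c²)² = (872.7)² − (105.7)² = 7.504 × 10⁵ MeV², so pc = 866.3 MeV.
λ = hc/(pc) = 1240 MeV·fm / 866.3 MeV = 1.43 fm.

λ = 1.43 fm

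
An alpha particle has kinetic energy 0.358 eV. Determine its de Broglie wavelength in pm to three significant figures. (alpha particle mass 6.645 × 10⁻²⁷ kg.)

λ = 24.0 pm

KE = 0.358 eV = 5.735 × 10⁻²⁰ J.
p = √(2mKE) = √(2 × 6.645 × 10⁻²⁷ × 5.735 × 10⁻²⁰) = 2.761 × 10⁻²³ kg·m/s.
λ = h/p = 6.626 × 10⁻³⁴ / 2.761 × 10⁻²³ = 2.40 × 10⁻¹¹ m = 24.0 pm.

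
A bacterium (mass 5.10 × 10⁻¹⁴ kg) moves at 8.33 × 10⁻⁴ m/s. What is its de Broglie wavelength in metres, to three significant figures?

p = mv = 5.10 × 10⁻¹⁴ × 8.33 × 10⁻⁴ = 4.248 × 10⁻¹⁷ kg·m/s.
λ = h/p = 6.626 × 10⁻³⁴ / 4.248 × 10⁻¹⁷ = 1.56 × 10⁻¹⁷ m.

λ = 1.56 × 10⁻¹⁷ m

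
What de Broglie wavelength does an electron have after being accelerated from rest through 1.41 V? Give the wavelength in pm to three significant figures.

λ = 1030 pm

KE = eV = 1.602 × 10⁻¹⁹ × 1.410 = 2.259 × 10⁻¹⁹ J.
p = √(2mKE) = √(2 × 9.109 × 10⁻³¹ × 2.259 × 10⁻¹⁹) = 6.415 × 10⁻²⁵ kg·m/s.
λ = h/p = 6.626 × 10⁻³⁴ / 6.415 × 10⁻²⁵ = 1.03 × 10⁻⁹ m = 1030 pm.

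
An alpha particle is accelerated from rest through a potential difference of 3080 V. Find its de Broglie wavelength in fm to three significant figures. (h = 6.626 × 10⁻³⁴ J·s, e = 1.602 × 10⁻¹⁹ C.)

λ = 183 fm

KE = 2eV = 2 × 1.602 × 10⁻¹⁹ × 3080 = 9.868 × 10⁻¹⁶ J.
p = √(2mKE) = √(2 × 6.645 × 10⁻²⁷ × 9.868 × 10⁻¹⁶) = 3.621 × 10⁻²¹ kg·m/s.
λ = h/p = 6.626 × 10⁻³⁴ / 3.621 × 10⁻²¹ = 1.83 × 10⁻¹³ m = 183 fm.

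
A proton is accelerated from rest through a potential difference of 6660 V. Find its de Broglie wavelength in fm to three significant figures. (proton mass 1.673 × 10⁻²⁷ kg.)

λ = 351 fm

KE = eV = 1.602 × 10⁻¹⁹ × 6660 = 1.067 × 10⁻¹⁵ J.
p = √(2mKE) = √(2 × 1.673 × 10⁻²⁷ × 1.067 × 10⁻¹⁵) = 1.889 × 10⁻²¹ kg·m/s.
λ = h/p = 6.626 × 10⁻³⁴ / 1.889 × 10⁻²¹ = 3.51 × 10⁻¹³ m = 351 fm.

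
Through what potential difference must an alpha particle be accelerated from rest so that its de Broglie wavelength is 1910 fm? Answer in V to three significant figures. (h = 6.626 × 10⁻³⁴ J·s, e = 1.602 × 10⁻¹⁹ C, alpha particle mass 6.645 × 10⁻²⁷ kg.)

V = 28.3 V

p = h/λ = 6.626 × 10⁻³⁴ / 1.910 × 10⁻¹² = 3.469 × 10⁻²² kg·m/s.
KE = p²/(2m) = 9.055 × 10⁻¹⁸ J.
V = KE/2e = 9.055 × 10⁻¹⁸ / (2 × 1.602 × 10⁻¹⁹) = 28.3 V.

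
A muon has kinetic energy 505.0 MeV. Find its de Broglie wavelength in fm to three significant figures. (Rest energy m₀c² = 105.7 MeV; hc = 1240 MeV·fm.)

λ = 2.06 fm

Total energy E = KE + m₀c² = 505.0 + 105.7 = 610.7 MeV.
(pc)² = E² − (m₀c²)² = (610.7)² − (105.7)² = 3.618 × 10⁵ MeV², so pc = 601.5 MeV.
λ = hc/(pc) = 1240 MeV·fm / 601.5 MeV = 2.06 fm.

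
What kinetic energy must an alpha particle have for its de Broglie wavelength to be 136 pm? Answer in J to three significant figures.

KE = 1.79 × 10⁻²¹ J

p = h/λ = 6.626 × 10⁻³⁴ / 1.360 × 10⁻¹⁰ = 4.872 × 10⁻²⁴ kg·m/s.
KE = p²/(2m) = (4.872 × 10⁻²⁴)² / (2 × 6.645 × 10⁻²⁷) = 1.786 × 10⁻²¹ J = 1.79 × 10⁻²¹ J.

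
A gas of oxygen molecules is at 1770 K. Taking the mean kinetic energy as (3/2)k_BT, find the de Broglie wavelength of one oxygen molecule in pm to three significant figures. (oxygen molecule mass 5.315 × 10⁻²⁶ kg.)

λ = 10.6 pm

KE = (3/2)k_BT = 1.5 × 1.381 × 10⁻²³ × 1770 = 3.667 × 10⁻²⁰ J.
p = √(2mKE) = √(2 × 5.315 × 10⁻²⁶ × 3.667 × 10⁻²⁰) = 6.243 × 10⁻²³ kg·m/s.
λ = h/p = 1.06 × 10⁻¹¹ m = 10.6 pm.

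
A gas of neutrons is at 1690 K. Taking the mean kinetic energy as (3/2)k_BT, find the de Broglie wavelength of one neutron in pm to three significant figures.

KE = (3/2)k_BT = 1.5 × 1.381 × 10⁻²³ × 1690 = 3.501 × 10⁻²⁰ J.
p = √(2mKE) = √(2 × 1.675 × 10⁻²⁷ × 3.501 × 10⁻²⁰) = 1.083 × 10⁻²³ kg·m/s.
λ = h/p = 6.12 × 10⁻¹¹ m = 61.2 pm.

λ = 61.2 pm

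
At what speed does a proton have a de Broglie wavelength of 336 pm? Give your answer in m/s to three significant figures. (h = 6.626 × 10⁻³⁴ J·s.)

p = h/λ = 6.626 × 10⁻³⁴ / 3.360 × 10⁻¹⁰ = 1.972 × 10⁻²⁴ kg·m/s.
v = p/m = 1.972 × 10⁻²⁴ / 1.673 × 10⁻²⁷ = 1.18 × 10³ m/s = 1180 m/s.

v = 1180 m/s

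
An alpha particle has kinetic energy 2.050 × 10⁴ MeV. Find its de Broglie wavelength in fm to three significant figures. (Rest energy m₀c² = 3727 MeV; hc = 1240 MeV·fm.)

λ = 0.0518 fm

Total energy E = KE + m₀c² = 2.050 × 10⁴ + 3727 = 24227 MeV.
(pc)² = E² − (m₀c²)² = (24227)² − (3727)² = 5.731 × 10⁸ MeV², so pc = 2.394 × 10⁴ MeV.
λ = hc/(pc) = 1240 MeV·fm / 2.394 × 10⁴ MeV = 0.0518 fm.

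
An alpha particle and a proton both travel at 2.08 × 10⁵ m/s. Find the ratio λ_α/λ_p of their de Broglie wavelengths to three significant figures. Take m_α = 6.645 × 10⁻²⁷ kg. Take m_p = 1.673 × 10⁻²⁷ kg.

λ_α/λ_p = 0.252

At fixed v, p = mv so λ = h/(mv) ∝ 1/m.
λ_α/λ_p = m_p/m_α = 1.673 × 10⁻²⁷/6.645 × 10⁻²⁷ = 0.252.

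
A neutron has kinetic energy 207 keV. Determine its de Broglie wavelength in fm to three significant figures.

KE = 207 keV = 3.316 × 10⁻¹⁴ J.
p = √(2mKE) = √(2 × 1.675 × 10⁻²⁷ × 3.316 × 10⁻¹⁴) = 1.054 × 10⁻²⁰ kg·m/s.
λ = h/p = 6.626 × 10⁻³⁴ / 1.054 × 10⁻²⁰ = 6.29 × 10⁻¹⁴ m = 62.9 fm.

λ = 62.9 fm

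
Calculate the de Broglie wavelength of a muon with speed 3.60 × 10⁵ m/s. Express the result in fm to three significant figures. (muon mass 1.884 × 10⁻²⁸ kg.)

λ = 9770 fm

p = mv = 1.884 × 10⁻²⁸ × 3.60 × 10⁵ = 6.782 × 10⁻²³ kg·m/s.
λ = h/p = 6.626 × 10⁻³⁴ / 6.782 × 10⁻²³ = 9.77 × 10⁻¹² m = 9770 fm.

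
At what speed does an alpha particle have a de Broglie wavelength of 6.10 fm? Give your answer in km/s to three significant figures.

p = h/λ = 6.626 × 10⁻³⁴ / 6.100 × 10⁻¹⁵ = 1.086 × 10⁻¹⁹ kg·m/s.
v = p/m = 1.086 × 10⁻¹⁹ / 6.645 × 10⁻²⁷ = 1.63 × 10⁷ m/s = 1.63 × 10⁴ km/s.

v = 1.63 × 10⁴ km/s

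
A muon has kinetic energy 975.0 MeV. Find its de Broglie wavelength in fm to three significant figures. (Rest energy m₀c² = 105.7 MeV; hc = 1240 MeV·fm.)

λ = 1.15 fm

Total energy E = KE + m₀c² = 975.0 + 105.7 = 1080.7 MeV.
(pc)² = E² − (m₀c²)² = (1080.7)² − (105.7)² = 1.157 × 10⁶ MeV², so pc = 1076 MeV.
λ = hc/(pc) = 1240 MeV·fm / 1076 MeV = 1.15 fm.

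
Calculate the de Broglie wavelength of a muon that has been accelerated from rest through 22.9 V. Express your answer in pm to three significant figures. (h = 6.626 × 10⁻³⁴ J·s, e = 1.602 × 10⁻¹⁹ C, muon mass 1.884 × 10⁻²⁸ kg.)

KE = eV = 1.602 × 10⁻¹⁹ × 22.90 = 3.669 × 10⁻¹⁸ J.
p = √(2mKE) = √(2 × 1.884 × 10⁻²⁸ × 3.669 × 10⁻¹⁸) = 3.718 × 10⁻²³ kg·m/s.
λ = h/p = 6.626 × 10⁻³⁴ / 3.718 × 10⁻²³ = 1.78 × 10⁻¹¹ m = 17.8 pm.

λ = 17.8 pm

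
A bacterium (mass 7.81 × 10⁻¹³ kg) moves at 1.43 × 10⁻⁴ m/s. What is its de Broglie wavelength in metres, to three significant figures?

λ = 5.93 × 10⁻¹⁸ m

p = mv = 7.81 × 10⁻¹³ × 1.43 × 10⁻⁴ = 1.117 × 10⁻¹⁶ kg·m/s.
λ = h/p = 6.626 × 10⁻³⁴ / 1.117 × 10⁻¹⁶ = 5.93 × 10⁻¹⁸ m.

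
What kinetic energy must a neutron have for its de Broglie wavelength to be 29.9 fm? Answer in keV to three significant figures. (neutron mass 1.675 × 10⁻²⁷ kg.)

KE = 915 keV

p = h/λ = 6.626 × 10⁻³⁴ / 2.990 × 10⁻¹⁴ = 2.216 × 10⁻²⁰ kg·m/s.
KE = p²/(2m) = (2.216 × 10⁻²⁰)² / (2 × 1.675 × 10⁻²⁷) = 1.466 × 10⁻¹³ J = 915 keV.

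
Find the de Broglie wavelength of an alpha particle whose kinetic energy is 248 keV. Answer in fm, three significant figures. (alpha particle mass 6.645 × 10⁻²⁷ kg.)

λ = 28.8 fm

KE = 248 keV = 3.973 × 10⁻¹⁴ J.
p = √(2mKE) = √(2 × 6.645 × 10⁻²⁷ × 3.973 × 10⁻¹⁴) = 2.298 × 10⁻²⁰ kg·m/s.
λ = h/p = 6.626 × 10⁻³⁴ / 2.298 × 10⁻²⁰ = 2.88 × 10⁻¹⁴ m = 28.8 fm.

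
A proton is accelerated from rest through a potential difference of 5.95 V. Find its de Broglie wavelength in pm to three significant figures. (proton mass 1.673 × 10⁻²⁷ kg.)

KE = eV = 1.602 × 10⁻¹⁹ × 5.950 = 9.532 × 10⁻¹⁹ J.
p = √(2mKE) = √(2 × 1.673 × 10⁻²⁷ × 9.532 × 10⁻¹⁹) = 5.647 × 10⁻²³ kg·m/s.
λ = h/p = 6.626 × 10⁻³⁴ / 5.647 × 10⁻²³ = 1.17 × 10⁻¹¹ m = 11.7 pm.

λ = 11.7 pm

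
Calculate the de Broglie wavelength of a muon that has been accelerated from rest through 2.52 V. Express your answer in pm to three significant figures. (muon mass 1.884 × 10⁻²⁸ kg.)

λ = 53.7 pm

KE = eV = 1.602 × 10⁻¹⁹ × 2.520 = 4.037 × 10⁻¹⁹ J.
p = √(2mKE) = √(2 × 1.884 × 10⁻²⁸ × 4.037 × 10⁻¹⁹) = 1.233 × 10⁻²³ kg·m/s.
λ = h/p = 6.626 × 10⁻³⁴ / 1.233 × 10⁻²³ = 5.37 × 10⁻¹¹ m = 53.7 pm.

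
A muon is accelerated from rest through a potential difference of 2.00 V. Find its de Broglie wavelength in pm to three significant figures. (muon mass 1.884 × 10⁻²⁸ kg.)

KE = eV = 1.602 × 10⁻¹⁹ × 2.000 = 3.204 × 10⁻¹⁹ J.
p = √(2mKE) = √(2 × 1.884 × 10⁻²⁸ × 3.204 × 10⁻¹⁹) = 1.099 × 10⁻²³ kg·m/s.
λ = h/p = 6.626 × 10⁻³⁴ / 1.099 × 10⁻²³ = 6.03 × 10⁻¹¹ m = 60.3 pm.

λ = 60.3 pm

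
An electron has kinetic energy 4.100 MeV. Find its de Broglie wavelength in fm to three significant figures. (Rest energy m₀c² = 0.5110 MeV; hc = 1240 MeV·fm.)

Total energy E = KE + m₀c² = 4.100 + 0.5110 = 4.6110 MeV.
(pc)² = E² − (m₀c²)² = (4.6110)² − (0.5110)² = 21.00 MeV², so pc = 4.583 MeV.
λ = hc/(pc) = 1240 MeV·fm / 4.583 MeV = 271 fm.

λ = 271 fm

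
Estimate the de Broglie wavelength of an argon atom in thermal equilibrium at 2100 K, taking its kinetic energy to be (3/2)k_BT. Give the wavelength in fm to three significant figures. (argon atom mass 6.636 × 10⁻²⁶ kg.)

KE = (3/2)k_BT = 1.5 × 1.381 × 10⁻²³ × 2100 = 4.350 × 10⁻²⁰ J.
p = √(2mKE) = √(2 × 6.636 × 10⁻²⁶ × 4.350 × 10⁻²⁰) = 7.598 × 10⁻²³ kg·m/s.
λ = h/p = 8.72 × 10⁻¹² m = 8720 fm.

λ = 8720 fm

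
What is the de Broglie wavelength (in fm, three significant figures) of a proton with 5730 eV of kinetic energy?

λ = 378 fm

KE = 5730 eV = 9.179 × 10⁻¹⁶ J.
p = √(2mKE) = √(2 × 1.673 × 10⁻²⁷ × 9.179 × 10⁻¹⁶) = 1.753 × 10⁻²¹ kg·m/s.
λ = h/p = 6.626 × 10⁻³⁴ / 1.753 × 10⁻²¹ = 3.78 × 10⁻¹³ m = 378 fm.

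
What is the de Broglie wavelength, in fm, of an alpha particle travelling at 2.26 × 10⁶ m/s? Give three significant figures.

λ = 44.1 fm

p = mv = 6.645 × 10⁻²⁷ × 2.26 × 10⁶ = 1.502 × 10⁻²⁰ kg·m/s.
λ = h/p = 6.626 × 10⁻³⁴ / 1.502 × 10⁻²⁰ = 4.41 × 10⁻¹⁴ m = 44.1 fm.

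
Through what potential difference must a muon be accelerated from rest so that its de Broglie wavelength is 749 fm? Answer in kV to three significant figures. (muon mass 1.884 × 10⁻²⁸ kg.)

p = h/λ = 6.626 × 10⁻³⁴ / 7.490 × 10⁻¹³ = 8.846 × 10⁻²² kg·m/s.
KE = p²/(2m) = 2.077 × 10⁻¹⁵ J.
V = KE/e = 2.077 × 10⁻¹⁵ / (1.602 × 10⁻¹⁹) = 13.0 kV.

V = 13.0 kV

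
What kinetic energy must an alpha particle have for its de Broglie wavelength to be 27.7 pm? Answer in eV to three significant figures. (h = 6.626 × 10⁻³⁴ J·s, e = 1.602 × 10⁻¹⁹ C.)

KE = 0.269 eV

p = h/λ = 6.626 × 10⁻³⁴ / 2.770 × 10⁻¹¹ = 2.392 × 10⁻²³ kg·m/s.
KE = p²/(2m) = (2.392 × 10⁻²³)² / (2 × 6.645 × 10⁻²⁷) = 4.305 × 10⁻²⁰ J = 0.269 eV.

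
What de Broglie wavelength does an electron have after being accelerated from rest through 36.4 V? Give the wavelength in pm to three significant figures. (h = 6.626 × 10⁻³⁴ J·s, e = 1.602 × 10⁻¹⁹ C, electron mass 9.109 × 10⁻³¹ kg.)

KE = eV = 1.602 × 10⁻¹⁹ × 36.40 = 5.831 × 10⁻¹⁸ J.
p = √(2mKE) = √(2 × 9.109 × 10⁻³¹ × 5.831 × 10⁻¹⁸) = 3.259 × 10⁻²⁴ kg·m/s.
λ = h/p = 6.626 × 10⁻³⁴ / 3.259 × 10⁻²⁴ = 2.03 × 10⁻¹⁰ m = 203 pm.

λ = 203 pm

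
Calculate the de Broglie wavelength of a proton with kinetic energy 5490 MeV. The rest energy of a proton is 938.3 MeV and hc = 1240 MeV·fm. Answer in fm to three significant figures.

λ = 0.195 fm

Total energy E = KE + m₀c² = 5490 + 938.3 = 6428.3 MeV.
(pc)² = E² − (m₀c²)² = (6428.3)² − (938.3)² = 4.044 × 10⁷ MeV², so pc = 6359 MeV.
λ = hc/(pc) = 1240 MeV·fm / 6359 MeV = 0.195 fm.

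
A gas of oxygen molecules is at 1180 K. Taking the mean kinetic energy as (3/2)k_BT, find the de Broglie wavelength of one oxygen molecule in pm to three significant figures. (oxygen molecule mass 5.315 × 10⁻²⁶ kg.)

KE = (3/2)k_BT = 1.5 × 1.381 × 10⁻²³ × 1180 = 2.444 × 10⁻²⁰ J.
p = √(2mKE) = √(2 × 5.315 × 10⁻²⁶ × 2.444 × 10⁻²⁰) = 5.097 × 10⁻²³ kg·m/s.
λ = h/p = 1.30 × 10⁻¹¹ m = 13.0 pm.

λ = 13.0 pm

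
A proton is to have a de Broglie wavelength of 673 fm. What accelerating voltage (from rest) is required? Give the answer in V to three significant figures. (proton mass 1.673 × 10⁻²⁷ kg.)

p = h/λ = 6.626 × 10⁻³⁴ / 6.730 × 10⁻¹³ = 9.845 × 10⁻²² kg·m/s.
KE = p²/(2m) = 2.897 × 10⁻¹⁶ J.
V = KE/e = 2.897 × 10⁻¹⁶ / (1.602 × 10⁻¹⁹) = 1810 V.

V = 1810 V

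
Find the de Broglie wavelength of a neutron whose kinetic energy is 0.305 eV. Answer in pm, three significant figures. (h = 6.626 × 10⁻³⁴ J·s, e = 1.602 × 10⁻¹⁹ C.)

KE = 0.305 eV = 4.886 × 10⁻²⁰ J.
p = √(2mKE) = √(2 × 1.675 × 10⁻²⁷ × 4.886 × 10⁻²⁰) = 1.279 × 10⁻²³ kg·m/s.
λ = h/p = 6.626 × 10⁻³⁴ / 1.279 × 10⁻²³ = 5.18 × 10⁻¹¹ m = 51.8 pm.

λ = 51.8 pm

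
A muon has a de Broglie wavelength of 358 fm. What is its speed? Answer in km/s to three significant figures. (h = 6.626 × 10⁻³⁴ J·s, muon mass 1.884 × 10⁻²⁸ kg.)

p = h/λ = 6.626 × 10⁻³⁴ / 3.580 × 10⁻¹³ = 1.851 × 10⁻²¹ kg·m/s.
v = p/m = 1.851 × 10⁻²¹ / 1.884 × 10⁻²⁸ = 9.82 × 10⁶ m/s = 9820 km/s.

v = 9820 km/s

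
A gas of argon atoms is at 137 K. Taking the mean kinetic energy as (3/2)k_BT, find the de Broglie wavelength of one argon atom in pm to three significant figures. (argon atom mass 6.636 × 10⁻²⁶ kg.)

KE = (3/2)k_BT = 1.5 × 1.381 × 10⁻²³ × 137 = 2.838 × 10⁻²¹ J.
p = √(2mKE) = √(2 × 6.636 × 10⁻²⁶ × 2.838 × 10⁻²¹) = 1.941 × 10⁻²³ kg·m/s.
λ = h/p = 3.41 × 10⁻¹¹ m = 34.1 pm.

λ = 34.1 pm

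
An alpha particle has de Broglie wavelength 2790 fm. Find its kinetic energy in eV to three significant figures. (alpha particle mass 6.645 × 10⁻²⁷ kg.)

p = h/λ = 6.626 × 10⁻³⁴ / 2.790 × 10⁻¹² = 2.375 × 10⁻²² kg·m/s.
KE = p²/(2m) = (2.375 × 10⁻²²)² / (2 × 6.645 × 10⁻²⁷) = 4.244 × 10⁻¹⁸ J = 26.5 eV.

KE = 26.5 eV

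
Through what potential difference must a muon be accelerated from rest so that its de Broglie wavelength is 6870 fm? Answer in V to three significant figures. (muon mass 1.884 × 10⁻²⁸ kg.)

V = 154 V

p = h/λ = 6.626 × 10⁻³⁴ / 6.870 × 10⁻¹² = 9.645 × 10⁻²³ kg·m/s.
KE = p²/(2m) = 2.469 × 10⁻¹⁷ J.
V = KE/e = 2.469 × 10⁻¹⁷ / (1.602 × 10⁻¹⁹) = 154 V.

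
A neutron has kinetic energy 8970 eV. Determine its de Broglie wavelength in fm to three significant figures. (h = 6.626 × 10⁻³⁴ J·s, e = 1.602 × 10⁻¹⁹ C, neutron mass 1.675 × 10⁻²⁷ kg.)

λ = 302 fm

KE = 8970 eV = 1.437 × 10⁻¹⁵ J.
p = √(2mKE) = √(2 × 1.675 × 10⁻²⁷ × 1.437 × 10⁻¹⁵) = 2.194 × 10⁻²¹ kg·m/s.
λ = h/p = 6.626 × 10⁻³⁴ / 2.194 × 10⁻²¹ = 3.02 × 10⁻¹³ m = 302 fm.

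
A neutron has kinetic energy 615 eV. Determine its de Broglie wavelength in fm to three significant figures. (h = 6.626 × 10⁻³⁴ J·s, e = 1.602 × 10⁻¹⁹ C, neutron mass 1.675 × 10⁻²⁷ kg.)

KE = 615 eV = 9.852 × 10⁻¹⁷ J.
p = √(2mKE) = √(2 × 1.675 × 10⁻²⁷ × 9.852 × 10⁻¹⁷) = 5.745 × 10⁻²² kg·m/s.
λ = h/p = 6.626 × 10⁻³⁴ / 5.745 × 10⁻²² = 1.15 × 10⁻¹² m = 1150 fm.

λ = 1150 fm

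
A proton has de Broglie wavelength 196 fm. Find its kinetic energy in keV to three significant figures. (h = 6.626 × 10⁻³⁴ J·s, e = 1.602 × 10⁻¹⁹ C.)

p = h/λ = 6.626 × 10⁻³⁴ / 1.960 × 10⁻¹³ = 3.381 × 10⁻²¹ kg·m/s.
KE = p²/(2m) = (3.381 × 10⁻²¹)² / (2 × 1.673 × 10⁻²⁷) = 3.416 × 10⁻¹⁵ J = 21.3 keV.

KE = 21.3 keV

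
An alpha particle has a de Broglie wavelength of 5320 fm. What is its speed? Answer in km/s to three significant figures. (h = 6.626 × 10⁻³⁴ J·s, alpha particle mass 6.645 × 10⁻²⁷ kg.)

v = 18.7 km/s

p = h/λ = 6.626 × 10⁻³⁴ / 5.320 × 10⁻¹² = 1.245 × 10⁻²² kg·m/s.
v = p/m = 1.245 × 10⁻²² / 6.645 × 10⁻²⁷ = 1.87 × 10⁴ m/s = 18.7 km/s.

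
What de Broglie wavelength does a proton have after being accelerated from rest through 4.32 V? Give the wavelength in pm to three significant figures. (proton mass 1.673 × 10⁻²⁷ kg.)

KE = eV = 1.602 × 10⁻¹⁹ × 4.320 = 6.921 × 10⁻¹⁹ J.
p = √(2mKE) = √(2 × 1.673 × 10⁻²⁷ × 6.921 × 10⁻¹⁹) = 4.812 × 10⁻²³ kg·m/s.
λ = h/p = 6.626 × 10⁻³⁴ / 4.812 × 10⁻²³ = 1.38 × 10⁻¹¹ m = 13.8 pm.

λ = 13.8 pm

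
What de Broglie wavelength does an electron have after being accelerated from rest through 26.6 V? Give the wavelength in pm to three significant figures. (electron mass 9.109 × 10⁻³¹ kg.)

KE = eV = 1.602 × 10⁻¹⁹ × 26.60 = 4.261 × 10⁻¹⁸ J.
p = √(2mKE) = √(2 × 9.109 × 10⁻³¹ × 4.261 × 10⁻¹⁸) = 2.786 × 10⁻²⁴ kg·m/s.
λ = h/p = 6.626 × 10⁻³⁴ / 2.786 × 10⁻²⁴ = 2.38 × 10⁻¹⁰ m = 238 pm.

λ = 238 pm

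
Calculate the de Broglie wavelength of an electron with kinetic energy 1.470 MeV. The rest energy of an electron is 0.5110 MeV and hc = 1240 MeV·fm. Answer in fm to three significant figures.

λ = 648 fm

Total energy E = KE + m₀c² = 1.470 + 0.5110 = 1.9810 MeV.
(pc)² = E² − (m₀c²)² = (1.9810)² − (0.5110)² = 3.663 MeV², so pc = 1.914 MeV.
λ = hc/(pc) = 1240 MeV·fm / 1.914 MeV = 648 fm.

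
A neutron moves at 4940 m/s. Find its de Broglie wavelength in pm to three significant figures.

λ = 80.1 pm

p = mv = 1.675 × 10⁻²⁷ × 4940 = 8.274 × 10⁻²⁴ kg·m/s.
λ = h/p = 6.626 × 10⁻³⁴ / 8.274 × 10⁻²⁴ = 8.01 × 10⁻¹¹ m = 80.1 pm.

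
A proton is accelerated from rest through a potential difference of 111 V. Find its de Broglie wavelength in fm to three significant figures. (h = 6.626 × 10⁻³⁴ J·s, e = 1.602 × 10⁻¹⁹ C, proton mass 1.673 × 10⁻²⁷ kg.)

KE = eV = 1.602 × 10⁻¹⁹ × 111.0 = 1.778 × 10⁻¹⁷ J.
p = √(2mKE) = √(2 × 1.673 × 10⁻²⁷ × 1.778 × 10⁻¹⁷) = 2.439 × 10⁻²² kg·m/s.
λ = h/p = 6.626 × 10⁻³⁴ / 2.439 × 10⁻²² = 2.72 × 10⁻¹² m = 2720 fm.

λ = 2720 fm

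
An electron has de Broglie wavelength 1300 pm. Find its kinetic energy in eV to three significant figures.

KE = 0.890 eV

p = h/λ = 6.626 × 10⁻³⁴ / 1.300 × 10⁻⁹ = 5.097 × 10⁻²⁵ kg·m/s.
KE = p²/(2m) = (5.097 × 10⁻²⁵)² / (2 × 9.109 × 10⁻³¹) = 1.426 × 10⁻¹⁹ J = 0.890 eV.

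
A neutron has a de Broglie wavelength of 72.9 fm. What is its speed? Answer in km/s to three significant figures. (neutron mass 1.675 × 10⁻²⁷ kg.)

p = h/λ = 6.626 × 10⁻³⁴ / 7.290 × 10⁻¹⁴ = 9.089 × 10⁻²¹ kg·m/s.
v = p/m = 9.089 × 10⁻²¹ / 1.675 × 10⁻²⁷ = 5.43 × 10⁶ m/s = 5430 km/s.

v = 5430 km/s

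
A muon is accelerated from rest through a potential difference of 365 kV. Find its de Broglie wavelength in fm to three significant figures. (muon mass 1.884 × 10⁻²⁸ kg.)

λ = 141 fm

KE = eV = 1.602 × 10⁻¹⁹ × 3.650 × 10⁵ = 5.847 × 10⁻¹⁴ J.
p = √(2mKE) = √(2 × 1.884 × 10⁻²⁸ × 5.847 × 10⁻¹⁴) = 4.694 × 10⁻²¹ kg·m/s.
λ = h/p = 6.626 × 10⁻³⁴ / 4.694 × 10⁻²¹ = 1.41 × 10⁻¹³ m = 141 fm.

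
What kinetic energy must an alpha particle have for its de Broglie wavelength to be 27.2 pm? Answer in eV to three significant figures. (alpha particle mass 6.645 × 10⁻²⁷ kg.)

KE = 0.279 eV

p = h/λ = 6.626 × 10⁻³⁴ / 2.720 × 10⁻¹¹ = 2.436 × 10⁻²³ kg·m/s.
KE = p²/(2m) = (2.436 × 10⁻²³)² / (2 × 6.645 × 10⁻²⁷) = 4.465 × 10⁻²⁰ J = 0.279 eV.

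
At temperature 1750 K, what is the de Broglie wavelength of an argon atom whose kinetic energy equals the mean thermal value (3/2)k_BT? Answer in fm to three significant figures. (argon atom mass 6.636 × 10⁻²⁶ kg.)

λ = 9550 fm

KE = (3/2)k_BT = 1.5 × 1.381 × 10⁻²³ × 1750 = 3.625 × 10⁻²⁰ J.
p = √(2mKE) = √(2 × 6.636 × 10⁻²⁶ × 3.625 × 10⁻²⁰) = 6.936 × 10⁻²³ kg·m/s.
λ = h/p = 9.55 × 10⁻¹² m = 9550 fm.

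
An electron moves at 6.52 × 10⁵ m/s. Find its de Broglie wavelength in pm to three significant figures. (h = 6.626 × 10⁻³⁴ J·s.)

λ = 1120 pm

p = mv = 9.109 × 10⁻³¹ × 6.52 × 10⁵ = 5.939 × 10⁻²⁵ kg·m/s.
λ = h/p = 6.626 × 10⁻³⁴ / 5.939 × 10⁻²⁵ = 1.12 × 10⁻⁹ m = 1120 pm.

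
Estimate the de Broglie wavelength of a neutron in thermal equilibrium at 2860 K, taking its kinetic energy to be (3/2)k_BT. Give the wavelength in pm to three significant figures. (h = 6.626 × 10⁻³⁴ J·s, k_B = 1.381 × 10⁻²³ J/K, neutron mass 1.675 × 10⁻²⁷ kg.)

KE = (3/2)k_BT = 1.5 × 1.381 × 10⁻²³ × 2860 = 5.924 × 10⁻²⁰ J.
p = √(2mKE) = √(2 × 1.675 × 10⁻²⁷ × 5.924 × 10⁻²⁰) = 1.409 × 10⁻²³ kg·m/s.
λ = h/p = 4.70 × 10⁻¹¹ m = 47.0 pm.

λ = 47.0 pm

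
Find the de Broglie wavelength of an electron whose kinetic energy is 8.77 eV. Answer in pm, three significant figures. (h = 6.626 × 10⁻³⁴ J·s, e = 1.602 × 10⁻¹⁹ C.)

λ = 414 pm

KE = 8.77 eV = 1.405 × 10⁻¹⁸ J.
p = √(2mKE) = √(2 × 9.109 × 10⁻³¹ × 1.405 × 10⁻¹⁸) = 1.600 × 10⁻²⁴ kg·m/s.
λ = h/p = 6.626 × 10⁻³⁴ / 1.600 × 10⁻²⁴ = 4.14 × 10⁻¹⁰ m = 414 pm.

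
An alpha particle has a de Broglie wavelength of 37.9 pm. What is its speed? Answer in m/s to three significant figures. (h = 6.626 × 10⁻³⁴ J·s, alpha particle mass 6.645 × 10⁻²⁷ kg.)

p = h/λ = 6.626 × 10⁻³⁴ / 3.790 × 10⁻¹¹ = 1.748 × 10⁻²³ kg·m/s.
v = p/m = 1.748 × 10⁻²³ / 6.645 × 10⁻²⁷ = 2.63 × 10³ m/s = 2630 m/s.

v = 2630 m/s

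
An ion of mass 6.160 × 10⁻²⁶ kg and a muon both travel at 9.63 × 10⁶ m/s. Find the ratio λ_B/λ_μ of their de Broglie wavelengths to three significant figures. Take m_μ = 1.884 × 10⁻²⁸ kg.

At fixed v, p = mv so λ = h/(mv) ∝ 1/m.
λ_B/λ_μ = m_μ/m_B = 1.884 × 10⁻²⁸/6.160 × 10⁻²⁶ = 3.06 × 10⁻³.

λ_B/λ_μ = 3.06 × 10⁻³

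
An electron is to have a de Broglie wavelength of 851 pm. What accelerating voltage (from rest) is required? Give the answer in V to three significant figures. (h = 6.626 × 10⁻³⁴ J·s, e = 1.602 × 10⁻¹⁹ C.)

p = h/λ = 6.626 × 10⁻³⁴ / 8.510 × 10⁻¹⁰ = 7.786 × 10⁻²⁵ kg·m/s.
KE = p²/(2m) = 3.328 × 10⁻¹⁹ J.
V = KE/e = 3.328 × 10⁻¹⁹ / (1.602 × 10⁻¹⁹) = 2.08 V.

V = 2.08 V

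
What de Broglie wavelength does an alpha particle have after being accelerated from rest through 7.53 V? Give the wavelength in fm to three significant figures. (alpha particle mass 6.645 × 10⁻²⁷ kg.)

KE = 2eV = 2 × 1.602 × 10⁻¹⁹ × 7.530 = 2.413 × 10⁻¹⁸ J.
p = √(2mKE) = √(2 × 6.645 × 10⁻²⁷ × 2.413 × 10⁻¹⁸) = 1.791 × 10⁻²² kg·m/s.
λ = h/p = 6.626 × 10⁻³⁴ / 1.791 × 10⁻²² = 3.70 × 10⁻¹² m = 3700 fm.

λ = 3700 fm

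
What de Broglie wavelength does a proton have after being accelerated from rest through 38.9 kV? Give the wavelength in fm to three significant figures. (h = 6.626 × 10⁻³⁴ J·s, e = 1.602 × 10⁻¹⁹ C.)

KE = eV = 1.602 × 10⁻¹⁹ × 3.890 × 10⁴ = 6.232 × 10⁻¹⁵ J.
p = √(2mKE) = √(2 × 1.673 × 10⁻²⁷ × 6.232 × 10⁻¹⁵) = 4.566 × 10⁻²¹ kg·m/s.
λ = h/p = 6.626 × 10⁻³⁴ / 4.566 × 10⁻²¹ = 1.45 × 10⁻¹³ m = 145 fm.

λ = 145 fm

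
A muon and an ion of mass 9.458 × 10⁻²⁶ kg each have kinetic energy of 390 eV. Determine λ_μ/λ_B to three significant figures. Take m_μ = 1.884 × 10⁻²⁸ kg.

At fixed KE, p = √(2mKE) so λ = h/p ∝ 1/√m.
λ_μ/λ_B = √(m_B/m_μ) = √(9.458 × 10⁻²⁶/1.884 × 10⁻²⁸) = √(502.0) = 22.4.

λ_μ/λ_B = 22.4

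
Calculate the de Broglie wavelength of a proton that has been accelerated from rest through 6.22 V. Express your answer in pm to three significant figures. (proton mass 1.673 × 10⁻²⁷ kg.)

λ = 11.5 pm

KE = eV = 1.602 × 10⁻¹⁹ × 6.220 = 9.964 × 10⁻¹⁹ J.
p = √(2mKE) = √(2 × 1.673 × 10⁻²⁷ × 9.964 × 10⁻¹⁹) = 5.774 × 10⁻²³ kg·m/s.
λ = h/p = 6.626 × 10⁻³⁴ / 5.774 × 10⁻²³ = 1.15 × 10⁻¹¹ m = 11.5 pm.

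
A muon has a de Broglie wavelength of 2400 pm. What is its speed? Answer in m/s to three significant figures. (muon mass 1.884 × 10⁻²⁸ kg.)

v = 1470 m/s

p = h/λ = 6.626 × 10⁻³⁴ / 2.400 × 10⁻⁹ = 2.761 × 10⁻²⁵ kg·m/s.
v = p/m = 2.761 × 10⁻²⁵ / 1.884 × 10⁻²⁸ = 1.47 × 10³ m/s = 1470 m/s.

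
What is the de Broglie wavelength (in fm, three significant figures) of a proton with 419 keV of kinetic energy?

KE = 419 keV = 6.712 × 10⁻¹⁴ J.
p = √(2mKE) = √(2 × 1.673 × 10⁻²⁷ × 6.712 × 10⁻¹⁴) = 1.499 × 10⁻²⁰ kg·m/s.
λ = h/p = 6.626 × 10⁻³⁴ / 1.499 × 10⁻²⁰ = 4.42 × 10⁻¹⁴ m = 44.2 fm.

λ = 44.2 fm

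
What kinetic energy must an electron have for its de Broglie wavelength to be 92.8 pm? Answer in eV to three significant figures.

KE = 175 eV

p = h/λ = 6.626 × 10⁻³⁴ / 9.280 × 10⁻¹¹ = 7.140 × 10⁻²⁴ kg·m/s.
KE = p²/(2m) = (7.140 × 10⁻²⁴)² / (2 × 9.109 × 10⁻³¹) = 2.798 × 10⁻¹⁷ J = 175 eV.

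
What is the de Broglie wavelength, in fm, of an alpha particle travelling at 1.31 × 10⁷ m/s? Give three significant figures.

p = mv = 6.645 × 10⁻²⁷ × 1.31 × 10⁷ = 8.705 × 10⁻²⁰ kg·m/s.
λ = h/p = 6.626 × 10⁻³⁴ / 8.705 × 10⁻²⁰ = 7.61 × 10⁻¹⁵ m = 7.61 fm.

λ = 7.61 fm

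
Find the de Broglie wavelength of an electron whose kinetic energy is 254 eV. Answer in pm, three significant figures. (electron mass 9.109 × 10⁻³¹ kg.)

λ = 77.0 pm

KE = 254 eV = 4.069 × 10⁻¹⁷ J.
p = √(2mKE) = √(2 × 9.109 × 10⁻³¹ × 4.069 × 10⁻¹⁷) = 8.610 × 10⁻²⁴ kg·m/s.
λ = h/p = 6.626 × 10⁻³⁴ / 8.610 × 10⁻²⁴ = 7.70 × 10⁻¹¹ m = 77.0 pm.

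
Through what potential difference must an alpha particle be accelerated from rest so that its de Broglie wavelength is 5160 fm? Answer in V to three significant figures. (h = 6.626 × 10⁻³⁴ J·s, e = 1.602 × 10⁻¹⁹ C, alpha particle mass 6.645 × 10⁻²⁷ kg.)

V = 3.87 V

p = h/λ = 6.626 × 10⁻³⁴ / 5.160 × 10⁻¹² = 1.284 × 10⁻²² kg·m/s.
KE = p²/(2m) = 1.241 × 10⁻¹⁸ J.
V = KE/2e = 1.241 × 10⁻¹⁸ / (2 × 1.602 × 10⁻¹⁹) = 3.87 V.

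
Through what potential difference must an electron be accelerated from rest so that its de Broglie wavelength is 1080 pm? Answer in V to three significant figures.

p = h/λ = 6.626 × 10⁻³⁴ / 1.080 × 10⁻⁹ = 6.135 × 10⁻²⁵ kg·m/s.
KE = p²/(2m) = 2.066 × 10⁻¹⁹ J.
V = KE/e = 2.066 × 10⁻¹⁹ / (1.602 × 10⁻¹⁹) = 1.29 V.

V = 1.29 V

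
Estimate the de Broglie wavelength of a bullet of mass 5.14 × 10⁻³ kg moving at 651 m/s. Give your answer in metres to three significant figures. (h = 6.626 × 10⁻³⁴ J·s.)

p = mv = 5.14 × 10⁻³ × 651 = 3.346 kg·m/s.
λ = h/p = 6.626 × 10⁻³⁴ / 3.346 = 1.98 × 10⁻³⁴ m.

λ = 1.98 × 10⁻³⁴ m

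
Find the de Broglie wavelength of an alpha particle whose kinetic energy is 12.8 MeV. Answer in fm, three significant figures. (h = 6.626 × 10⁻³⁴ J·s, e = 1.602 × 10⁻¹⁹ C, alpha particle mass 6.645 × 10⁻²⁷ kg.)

KE = 12.8 MeV = 2.051 × 10⁻¹² J.
p = √(2mKE) = √(2 × 6.645 × 10⁻²⁷ × 2.051 × 10⁻¹²) = 1.651 × 10⁻¹⁹ kg·m/s.
λ = h/p = 6.626 × 10⁻³⁴ / 1.651 × 10⁻¹⁹ = 4.01 × 10⁻¹⁵ m = 4.01 fm.

λ = 4.01 fm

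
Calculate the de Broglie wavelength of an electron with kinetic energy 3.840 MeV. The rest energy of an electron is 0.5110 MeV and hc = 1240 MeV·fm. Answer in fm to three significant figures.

λ = 287 fm

Total energy E = KE + m₀c² = 3.840 + 0.5110 = 4.3510 MeV.
(pc)² = E² − (m₀c²)² = (4.3510)² − (0.5110)² = 18.67 MeV², so pc = 4.321 MeV.
λ = hc/(pc) = 1240 MeV·fm / 4.321 MeV = 287 fm.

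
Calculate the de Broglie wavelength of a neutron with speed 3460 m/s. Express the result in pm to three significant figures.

λ = 114 pm

p = mv = 1.675 × 10⁻²⁷ × 3460 = 5.796 × 10⁻²⁴ kg·m/s.
λ = h/p = 6.626 × 10⁻³⁴ / 5.796 × 10⁻²⁴ = 1.14 × 10⁻¹⁰ m = 114 pm.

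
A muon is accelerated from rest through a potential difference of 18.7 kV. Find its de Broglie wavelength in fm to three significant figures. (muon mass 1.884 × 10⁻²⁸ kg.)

λ = 624 fm

KE = eV = 1.602 × 10⁻¹⁹ × 1.870 × 10⁴ = 2.996 × 10⁻¹⁵ J.
p = √(2mKE) = √(2 × 1.884 × 10⁻²⁸ × 2.996 × 10⁻¹⁵) = 1.062 × 10⁻²¹ kg·m/s.
λ = h/p = 6.626 × 10⁻³⁴ / 1.062 × 10⁻²¹ = 6.24 × 10⁻¹³ m = 624 fm.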